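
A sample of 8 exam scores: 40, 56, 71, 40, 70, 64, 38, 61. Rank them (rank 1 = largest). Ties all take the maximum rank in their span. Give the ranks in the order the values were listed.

7, 5, 1, 7, 2, 3, 8, 4

Sorted (descending): 71, 70, 64, 61, 56, 40, 40, 38
The 2 values of 40 occupy positions 6–7 → each gets rank 7.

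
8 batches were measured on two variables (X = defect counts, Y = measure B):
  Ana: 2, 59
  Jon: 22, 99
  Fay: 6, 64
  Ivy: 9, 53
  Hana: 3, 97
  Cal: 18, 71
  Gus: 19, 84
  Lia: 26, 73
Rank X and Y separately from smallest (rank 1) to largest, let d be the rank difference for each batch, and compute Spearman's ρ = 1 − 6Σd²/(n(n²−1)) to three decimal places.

Ranks of variable 1: 1, 7, 3, 4, 2, 5, 6, 8
Ranks of variable 2: 2, 8, 3, 1, 7, 4, 6, 5
d = r₁ − r₂: -1, -1, 0, 3, -5, 1, 0, 3
d²: 1, 1, 0, 9, 25, 1, 0, 9; Σd² = 46
ρ = 1 − 6·46/(8·63) = 1 − 276/504 = 0.452

0.452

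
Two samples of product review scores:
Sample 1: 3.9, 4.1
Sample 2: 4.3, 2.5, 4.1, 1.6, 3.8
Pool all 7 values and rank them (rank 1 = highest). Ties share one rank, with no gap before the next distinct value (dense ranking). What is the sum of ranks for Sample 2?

Sorted (descending): 4.3, 4.1, 4.1, 3.9, 3.8, 2.5, 1.6
The 2 values of 4.1 share dense rank 2.
Remaining distinct values take the next consecutive integers.
Sample 2 values → pooled ranks: 4.3→1, 2.5→5, 4.1→2, 1.6→6, 3.8→4
Rank sum = 1 + 5 + 2 + 6 + 4 = 18

18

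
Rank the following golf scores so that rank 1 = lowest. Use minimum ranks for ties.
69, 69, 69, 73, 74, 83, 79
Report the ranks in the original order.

1, 1, 1, 4, 5, 7, 6

Sorted (ascending): 69, 69, 69, 73, 74, 79, 83
The 3 values of 69 occupy positions 1–3 → each gets rank 1.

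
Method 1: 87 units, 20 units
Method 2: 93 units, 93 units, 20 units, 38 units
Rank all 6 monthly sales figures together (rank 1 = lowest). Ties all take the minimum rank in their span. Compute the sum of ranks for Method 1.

5

Sorted (ascending): 20, 20, 38, 87, 93, 93
The 2 values of 20 occupy positions 1–2 → each gets rank 1.
The 2 values of 93 occupy positions 5–6 → each gets rank 5.
Method 1 values → pooled ranks: 87→4, 20→1
Rank sum = 4 + 1 = 5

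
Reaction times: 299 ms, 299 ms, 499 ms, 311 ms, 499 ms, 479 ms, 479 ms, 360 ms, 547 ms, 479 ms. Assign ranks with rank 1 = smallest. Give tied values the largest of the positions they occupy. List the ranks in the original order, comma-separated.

2, 2, 9, 3, 9, 7, 7, 4, 10, 7

Sorted (ascending): 299, 299, 311, 360, 479, 479, 479, 499, 499, 547
The 2 values of 299 occupy positions 1–2 → each gets rank 2.
The 3 values of 479 occupy positions 5–7 → each gets rank 7.
The 2 values of 499 occupy positions 8–9 → each gets rank 9.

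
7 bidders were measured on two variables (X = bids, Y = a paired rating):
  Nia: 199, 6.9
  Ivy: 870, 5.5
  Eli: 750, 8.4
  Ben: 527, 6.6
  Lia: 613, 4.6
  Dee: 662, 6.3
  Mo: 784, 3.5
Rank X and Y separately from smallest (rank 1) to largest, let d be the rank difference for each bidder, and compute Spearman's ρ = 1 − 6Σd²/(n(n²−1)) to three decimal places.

Ranks of variable 1: 1, 7, 5, 2, 3, 4, 6
Ranks of variable 2: 6, 3, 7, 5, 2, 4, 1
d = r₁ − r₂: -5, 4, -2, -3, 1, 0, 5
d²: 25, 16, 4, 9, 1, 0, 25; Σd² = 80
ρ = 1 − 6·80/(7·48) = 1 − 480/336 = -0.429

-0.429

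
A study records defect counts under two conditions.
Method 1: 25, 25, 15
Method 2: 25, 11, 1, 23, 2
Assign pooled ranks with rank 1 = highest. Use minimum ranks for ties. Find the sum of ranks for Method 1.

Sorted (descending): 25, 25, 25, 23, 15, 11, 2, 1
The 3 values of 25 occupy positions 1–3 → each gets rank 1.
Method 1 values → pooled ranks: 25→1, 25→1, 15→5
Rank sum = 1 + 1 + 5 = 7

7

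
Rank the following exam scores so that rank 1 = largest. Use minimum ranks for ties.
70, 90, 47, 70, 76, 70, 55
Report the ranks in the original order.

3, 1, 7, 3, 2, 3, 6

Sorted (descending): 90, 76, 70, 70, 70, 55, 47
The 3 values of 70 occupy positions 3–5 → each gets rank 3.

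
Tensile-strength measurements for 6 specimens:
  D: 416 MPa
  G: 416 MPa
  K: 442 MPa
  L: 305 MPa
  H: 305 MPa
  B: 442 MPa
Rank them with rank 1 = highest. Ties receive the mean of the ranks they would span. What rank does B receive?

1.5

Sorted (descending): 442, 442, 416, 416, 305, 305
The 2 values of 442 occupy positions 1–2 → average rank (1+2)/2 = 1.5.
The 2 values of 416 occupy positions 3–4 → average rank (3+4)/2 = 3.5.
The 2 values of 305 occupy positions 5–6 → average rank (5+6)/2 = 5.5.
B has value 442 MPa → rank 1.5.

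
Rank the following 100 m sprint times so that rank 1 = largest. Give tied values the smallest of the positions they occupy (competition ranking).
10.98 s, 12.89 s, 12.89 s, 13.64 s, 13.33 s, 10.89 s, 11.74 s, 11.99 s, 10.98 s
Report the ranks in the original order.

7, 3, 3, 1, 2, 9, 6, 5, 7

Sorted (descending): 13.64, 13.33, 12.89, 12.89, 11.99, 11.74, 10.98, 10.98, 10.89
The 2 values of 12.89 occupy positions 3–4 → each gets rank 3.
The 2 values of 10.98 occupy positions 7–8 → each gets rank 7.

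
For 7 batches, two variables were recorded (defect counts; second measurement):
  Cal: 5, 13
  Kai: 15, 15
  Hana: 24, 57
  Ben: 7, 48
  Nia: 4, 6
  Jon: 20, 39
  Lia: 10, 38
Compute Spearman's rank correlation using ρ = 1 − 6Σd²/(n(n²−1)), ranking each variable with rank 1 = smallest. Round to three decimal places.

Ranks of variable 1: 2, 5, 7, 3, 1, 6, 4
Ranks of variable 2: 2, 3, 7, 6, 1, 5, 4
d = r₁ − r₂: 0, 2, 0, -3, 0, 1, 0
d²: 0, 4, 0, 9, 0, 1, 0; Σd² = 14
ρ = 1 − 6·14/(7·48) = 1 − 84/336 = 0.750

0.750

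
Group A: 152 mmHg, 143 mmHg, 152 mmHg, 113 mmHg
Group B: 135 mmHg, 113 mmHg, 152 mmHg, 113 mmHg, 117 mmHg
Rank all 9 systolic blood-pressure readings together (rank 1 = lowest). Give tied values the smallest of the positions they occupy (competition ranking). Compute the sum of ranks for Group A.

21

Sorted (ascending): 113, 113, 113, 117, 135, 143, 152, 152, 152
The 3 values of 113 occupy positions 1–3 → each gets rank 1.
The 3 values of 152 occupy positions 7–9 → each gets rank 7.
Group A values → pooled ranks: 152→7, 143→6, 152→7, 113→1
Rank sum = 7 + 6 + 7 + 1 = 21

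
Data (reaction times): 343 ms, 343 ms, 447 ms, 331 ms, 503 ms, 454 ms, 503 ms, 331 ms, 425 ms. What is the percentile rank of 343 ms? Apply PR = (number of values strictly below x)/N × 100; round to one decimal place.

N = 9.
Strictly below 343: 2. Equal to 343: 2.
PR = 2/9 × 100 = 22.2

22.2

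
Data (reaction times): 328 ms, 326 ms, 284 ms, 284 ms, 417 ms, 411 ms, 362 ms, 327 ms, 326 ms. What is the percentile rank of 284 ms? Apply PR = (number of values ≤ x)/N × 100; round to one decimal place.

N = 9.
Strictly below 284: 0. Equal to 284: 2.
PR = 2/9 × 100 = 22.2

22.2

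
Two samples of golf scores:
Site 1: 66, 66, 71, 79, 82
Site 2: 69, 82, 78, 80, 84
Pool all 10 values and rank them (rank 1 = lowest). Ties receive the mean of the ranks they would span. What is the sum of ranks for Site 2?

33.5

Sorted (ascending): 66, 66, 69, 71, 78, 79, 80, 82, 82, 84
The 2 values of 66 occupy positions 1–2 → average rank (1+2)/2 = 1.5.
The 2 values of 82 occupy positions 8–9 → average rank (8+9)/2 = 8.5.
Site 2 values → pooled ranks: 69→3, 82→8.5, 78→5, 80→7, 84→10
Rank sum = 3 + 8.5 + 5 + 7 + 10 = 33.5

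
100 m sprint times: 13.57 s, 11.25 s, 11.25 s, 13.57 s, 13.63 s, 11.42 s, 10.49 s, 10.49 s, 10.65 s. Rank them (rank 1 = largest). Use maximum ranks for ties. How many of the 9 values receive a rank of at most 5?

4

Sorted (descending): 13.63, 13.57, 13.57, 11.42, 11.25, 11.25, 10.65, 10.49, 10.49
The 2 values of 13.57 occupy positions 2–3 → each gets rank 3.
The 2 values of 11.25 occupy positions 5–6 → each gets rank 6.
The 2 values of 10.49 occupy positions 8–9 → each gets rank 9.
Ranks ≤ 5: {1, 3, 3, 4} → 4 values.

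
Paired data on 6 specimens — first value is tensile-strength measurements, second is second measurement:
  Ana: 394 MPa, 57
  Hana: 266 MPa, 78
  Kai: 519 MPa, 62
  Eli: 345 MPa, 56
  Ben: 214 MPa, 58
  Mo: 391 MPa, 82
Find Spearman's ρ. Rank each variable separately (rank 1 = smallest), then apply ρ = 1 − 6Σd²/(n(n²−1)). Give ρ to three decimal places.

0.029

Ranks of variable 1: 5, 2, 6, 3, 1, 4
Ranks of variable 2: 2, 5, 4, 1, 3, 6
d = r₁ − r₂: 3, -3, 2, 2, -2, -2
d²: 9, 9, 4, 4, 4, 4; Σd² = 34
ρ = 1 − 6·34/(6·35) = 1 − 204/210 = 0.029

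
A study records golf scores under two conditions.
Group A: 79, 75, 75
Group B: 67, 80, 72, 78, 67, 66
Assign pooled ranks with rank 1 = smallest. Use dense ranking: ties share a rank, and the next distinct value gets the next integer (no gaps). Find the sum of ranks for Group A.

Sorted (ascending): 66, 67, 67, 72, 75, 75, 78, 79, 80
The 2 values of 67 share dense rank 2.
The 2 values of 75 share dense rank 4.
Remaining distinct values take the next consecutive integers.
Group A values → pooled ranks: 79→6, 75→4, 75→4
Rank sum = 6 + 4 + 4 = 14

14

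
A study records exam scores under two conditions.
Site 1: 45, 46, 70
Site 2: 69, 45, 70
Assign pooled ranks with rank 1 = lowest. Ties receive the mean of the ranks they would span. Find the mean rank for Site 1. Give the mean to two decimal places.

3.33

Sorted (ascending): 45, 45, 46, 69, 70, 70
The 2 values of 45 occupy positions 1–2 → average rank (1+2)/2 = 1.5.
The 2 values of 70 occupy positions 5–6 → average rank (5+6)/2 = 5.5.
Site 1 values → pooled ranks: 45→1.5, 46→3, 70→5.5
Mean rank = (1.5 + 3 + 5.5) / 3 = 3.33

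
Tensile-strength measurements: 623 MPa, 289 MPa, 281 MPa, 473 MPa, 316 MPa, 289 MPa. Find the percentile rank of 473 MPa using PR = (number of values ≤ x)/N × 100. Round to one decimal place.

83.3

N = 6.
Strictly below 473: 4. Equal to 473: 1.
PR = 5/6 × 100 = 83.3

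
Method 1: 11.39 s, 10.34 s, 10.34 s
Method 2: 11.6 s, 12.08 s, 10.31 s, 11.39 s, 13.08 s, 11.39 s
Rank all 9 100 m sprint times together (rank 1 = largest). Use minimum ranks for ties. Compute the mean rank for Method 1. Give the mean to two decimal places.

6.00

Sorted (descending): 13.08, 12.08, 11.6, 11.39, 11.39, 11.39, 10.34, 10.34, 10.31
The 3 values of 11.39 occupy positions 4–6 → each gets rank 4.
The 2 values of 10.34 occupy positions 7–8 → each gets rank 7.
Method 1 values → pooled ranks: 11.39→4, 10.34→7, 10.34→7
Mean rank = (4 + 7 + 7) / 3 = 6.00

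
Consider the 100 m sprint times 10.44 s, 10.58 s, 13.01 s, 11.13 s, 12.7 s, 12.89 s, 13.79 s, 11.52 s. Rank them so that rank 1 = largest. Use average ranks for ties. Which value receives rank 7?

10.58

Sorted (descending): 13.79, 13.01, 12.89, 12.7, 11.52, 11.13, 10.58, 10.44
No ties — each value takes its position as its rank.
Rank 7 → value 10.58.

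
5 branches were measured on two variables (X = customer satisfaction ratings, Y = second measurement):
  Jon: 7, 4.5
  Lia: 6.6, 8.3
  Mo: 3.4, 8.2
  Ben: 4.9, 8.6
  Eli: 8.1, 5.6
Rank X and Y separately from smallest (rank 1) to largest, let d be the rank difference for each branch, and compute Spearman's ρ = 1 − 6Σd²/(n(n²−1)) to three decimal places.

-0.600

Ranks of variable 1: 4, 3, 1, 2, 5
Ranks of variable 2: 1, 4, 3, 5, 2
d = r₁ − r₂: 3, -1, -2, -3, 3
d²: 9, 1, 4, 9, 9; Σd² = 32
ρ = 1 − 6·32/(5·24) = 1 − 192/120 = -0.600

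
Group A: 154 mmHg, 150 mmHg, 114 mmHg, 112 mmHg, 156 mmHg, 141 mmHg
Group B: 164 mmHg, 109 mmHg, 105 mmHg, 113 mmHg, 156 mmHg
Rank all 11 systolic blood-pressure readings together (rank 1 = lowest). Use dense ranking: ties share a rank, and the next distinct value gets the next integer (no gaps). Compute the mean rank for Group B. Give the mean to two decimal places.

5.20

Sorted (ascending): 105, 109, 112, 113, 114, 141, 150, 154, 156, 156, 164
The 2 values of 156 share dense rank 9.
Remaining distinct values take the next consecutive integers.
Group B values → pooled ranks: 164→10, 109→2, 105→1, 113→4, 156→9
Mean rank = (10 + 2 + 1 + 4 + 9) / 5 = 5.20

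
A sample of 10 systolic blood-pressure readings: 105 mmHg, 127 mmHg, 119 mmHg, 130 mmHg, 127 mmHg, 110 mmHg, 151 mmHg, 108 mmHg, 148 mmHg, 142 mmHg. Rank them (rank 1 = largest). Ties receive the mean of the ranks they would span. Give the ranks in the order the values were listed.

10, 5.5, 7, 4, 5.5, 8, 1, 9, 2, 3

Sorted (descending): 151, 148, 142, 130, 127, 127, 119, 110, 108, 105
The 2 values of 127 occupy positions 5–6 → average rank (5+6)/2 = 5.5.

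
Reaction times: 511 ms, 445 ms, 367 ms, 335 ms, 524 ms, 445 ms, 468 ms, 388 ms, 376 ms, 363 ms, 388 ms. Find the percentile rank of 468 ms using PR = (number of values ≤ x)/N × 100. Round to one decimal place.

81.8

N = 11.
Strictly below 468: 8. Equal to 468: 1.
PR = 9/11 × 100 = 81.8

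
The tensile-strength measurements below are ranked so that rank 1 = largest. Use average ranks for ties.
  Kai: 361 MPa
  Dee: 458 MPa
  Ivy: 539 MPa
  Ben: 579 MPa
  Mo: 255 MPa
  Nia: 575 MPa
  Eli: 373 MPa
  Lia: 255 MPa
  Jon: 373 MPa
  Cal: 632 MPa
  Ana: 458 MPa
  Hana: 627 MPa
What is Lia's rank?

11.5

Sorted (descending): 632, 627, 579, 575, 539, 458, 458, 373, 373, 361, 255, 255
The 2 values of 458 occupy positions 6–7 → average rank (6+7)/2 = 6.5.
The 2 values of 373 occupy positions 8–9 → average rank (8+9)/2 = 8.5.
The 2 values of 255 occupy positions 11–12 → average rank (11+12)/2 = 11.5.
Lia has value 255 MPa → rank 11.5.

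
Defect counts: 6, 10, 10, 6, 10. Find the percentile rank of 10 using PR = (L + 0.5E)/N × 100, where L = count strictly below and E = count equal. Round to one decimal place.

70.0

N = 5.
Strictly below 10: 2. Equal to 10: 3.
PR = (2 + 0.5·3)/5 × 100 = 70.0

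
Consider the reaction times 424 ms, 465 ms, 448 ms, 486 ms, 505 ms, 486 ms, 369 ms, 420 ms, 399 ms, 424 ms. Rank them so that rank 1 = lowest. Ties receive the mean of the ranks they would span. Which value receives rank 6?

448

Sorted (ascending): 369, 399, 420, 424, 424, 448, 465, 486, 486, 505
The 2 values of 424 occupy positions 4–5 → average rank (4+5)/2 = 4.5.
The 2 values of 486 occupy positions 8–9 → average rank (8+9)/2 = 8.5.
Rank 6 → value 448.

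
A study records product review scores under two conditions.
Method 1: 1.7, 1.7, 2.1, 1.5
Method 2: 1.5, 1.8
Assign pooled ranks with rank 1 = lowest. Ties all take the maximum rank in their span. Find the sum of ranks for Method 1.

16

Sorted (ascending): 1.5, 1.5, 1.7, 1.7, 1.8, 2.1
The 2 values of 1.5 occupy positions 1–2 → each gets rank 2.
The 2 values of 1.7 occupy positions 3–4 → each gets rank 4.
Method 1 values → pooled ranks: 1.7→4, 1.7→4, 2.1→6, 1.5→2
Rank sum = 4 + 4 + 6 + 2 = 16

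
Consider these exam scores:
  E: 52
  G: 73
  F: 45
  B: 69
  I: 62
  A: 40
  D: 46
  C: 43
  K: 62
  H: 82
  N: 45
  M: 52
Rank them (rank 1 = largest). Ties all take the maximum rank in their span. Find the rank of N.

Sorted (descending): 82, 73, 69, 62, 62, 52, 52, 46, 45, 45, 43, 40
The 2 values of 62 occupy positions 4–5 → each gets rank 5.
The 2 values of 52 occupy positions 6–7 → each gets rank 7.
The 2 values of 45 occupy positions 9–10 → each gets rank 10.
N has value 45 → rank 10.

10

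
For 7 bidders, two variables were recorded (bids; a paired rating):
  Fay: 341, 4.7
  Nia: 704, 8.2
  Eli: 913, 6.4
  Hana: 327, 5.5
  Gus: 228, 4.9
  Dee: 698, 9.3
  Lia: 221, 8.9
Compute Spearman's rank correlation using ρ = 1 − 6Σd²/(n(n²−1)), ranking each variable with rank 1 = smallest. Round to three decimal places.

0.143

Ranks of variable 1: 4, 6, 7, 3, 2, 5, 1
Ranks of variable 2: 1, 5, 4, 3, 2, 7, 6
d = r₁ − r₂: 3, 1, 3, 0, 0, -2, -5
d²: 9, 1, 9, 0, 0, 4, 25; Σd² = 48
ρ = 1 − 6·48/(7·48) = 1 − 288/336 = 0.143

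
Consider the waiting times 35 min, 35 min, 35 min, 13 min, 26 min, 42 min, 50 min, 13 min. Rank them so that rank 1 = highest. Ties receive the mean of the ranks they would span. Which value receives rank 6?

Sorted (descending): 50, 42, 35, 35, 35, 26, 13, 13
The 3 values of 35 occupy positions 3–5 → average rank 4.
The 2 values of 13 occupy positions 7–8 → average rank (7+8)/2 = 7.5.
Rank 6 → value 26.

26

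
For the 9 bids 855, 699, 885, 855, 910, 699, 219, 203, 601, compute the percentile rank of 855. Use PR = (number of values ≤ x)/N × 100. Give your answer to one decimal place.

77.8

N = 9.
Strictly below 855: 5. Equal to 855: 2.
PR = 7/9 × 100 = 77.8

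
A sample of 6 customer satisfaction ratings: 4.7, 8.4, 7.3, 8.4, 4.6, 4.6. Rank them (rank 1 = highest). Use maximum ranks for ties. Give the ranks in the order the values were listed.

4, 2, 3, 2, 6, 6

Sorted (descending): 8.4, 8.4, 7.3, 4.7, 4.6, 4.6
The 2 values of 8.4 occupy positions 1–2 → each gets rank 2.
The 2 values of 4.6 occupy positions 5–6 → each gets rank 6.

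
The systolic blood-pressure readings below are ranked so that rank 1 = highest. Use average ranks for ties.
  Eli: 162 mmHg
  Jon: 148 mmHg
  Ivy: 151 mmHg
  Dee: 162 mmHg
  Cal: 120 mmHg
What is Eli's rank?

Sorted (descending): 162, 162, 151, 148, 120
The 2 values of 162 occupy positions 1–2 → average rank (1+2)/2 = 1.5.
Eli has value 162 mmHg → rank 1.5.

1.5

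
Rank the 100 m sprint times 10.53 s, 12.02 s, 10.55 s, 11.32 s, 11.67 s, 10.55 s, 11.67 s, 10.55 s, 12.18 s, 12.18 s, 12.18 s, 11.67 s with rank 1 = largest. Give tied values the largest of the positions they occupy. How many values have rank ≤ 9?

Sorted (descending): 12.18, 12.18, 12.18, 12.02, 11.67, 11.67, 11.67, 11.32, 10.55, 10.55, 10.55, 10.53
The 3 values of 12.18 occupy positions 1–3 → each gets rank 3.
The 3 values of 11.67 occupy positions 5–7 → each gets rank 7.
The 3 values of 10.55 occupy positions 9–11 → each gets rank 11.
Ranks ≤ 9: {3, 3, 3, 4, 7, 7, 7, 8} → 8 values.

8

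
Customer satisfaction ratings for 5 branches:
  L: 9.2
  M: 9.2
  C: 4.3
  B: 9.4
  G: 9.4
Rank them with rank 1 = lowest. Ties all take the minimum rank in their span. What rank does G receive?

4

Sorted (ascending): 4.3, 9.2, 9.2, 9.4, 9.4
The 2 values of 9.2 occupy positions 2–3 → each gets rank 2.
The 2 values of 9.4 occupy positions 4–5 → each gets rank 4.
G has value 9.4 → rank 4.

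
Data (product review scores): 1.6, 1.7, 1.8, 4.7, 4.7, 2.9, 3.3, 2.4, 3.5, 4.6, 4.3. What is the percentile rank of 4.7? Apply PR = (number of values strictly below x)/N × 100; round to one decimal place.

N = 11.
Strictly below 4.7: 9. Equal to 4.7: 2.
PR = 9/11 × 100 = 81.8

81.8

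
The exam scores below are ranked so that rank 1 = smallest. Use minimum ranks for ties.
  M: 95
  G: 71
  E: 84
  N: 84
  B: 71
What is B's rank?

1

Sorted (ascending): 71, 71, 84, 84, 95
The 2 values of 71 occupy positions 1–2 → each gets rank 1.
The 2 values of 84 occupy positions 3–4 → each gets rank 3.
B has value 71 → rank 1.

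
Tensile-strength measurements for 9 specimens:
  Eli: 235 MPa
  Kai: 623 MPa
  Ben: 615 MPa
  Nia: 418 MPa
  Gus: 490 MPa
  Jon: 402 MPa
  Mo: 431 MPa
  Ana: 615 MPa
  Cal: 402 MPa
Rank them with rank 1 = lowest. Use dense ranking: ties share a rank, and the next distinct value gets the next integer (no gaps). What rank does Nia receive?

Sorted (ascending): 235, 402, 402, 418, 431, 490, 615, 615, 623
The 2 values of 402 share dense rank 2.
The 2 values of 615 share dense rank 6.
Remaining distinct values take the next consecutive integers.
Nia has value 418 MPa → rank 3.

3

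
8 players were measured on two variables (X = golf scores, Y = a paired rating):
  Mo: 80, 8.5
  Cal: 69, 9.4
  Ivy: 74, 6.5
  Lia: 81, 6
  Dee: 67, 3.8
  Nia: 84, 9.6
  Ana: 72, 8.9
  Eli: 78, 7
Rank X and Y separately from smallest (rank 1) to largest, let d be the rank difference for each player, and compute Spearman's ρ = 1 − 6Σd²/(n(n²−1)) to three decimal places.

Ranks of variable 1: 6, 2, 4, 7, 1, 8, 3, 5
Ranks of variable 2: 5, 7, 3, 2, 1, 8, 6, 4
d = r₁ − r₂: 1, -5, 1, 5, 0, 0, -3, 1
d²: 1, 25, 1, 25, 0, 0, 9, 1; Σd² = 62
ρ = 1 − 6·62/(8·63) = 1 − 372/504 = 0.262

0.262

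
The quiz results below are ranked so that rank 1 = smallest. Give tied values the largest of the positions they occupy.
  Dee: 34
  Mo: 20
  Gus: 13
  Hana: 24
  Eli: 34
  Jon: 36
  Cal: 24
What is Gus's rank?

Sorted (ascending): 13, 20, 24, 24, 34, 34, 36
The 2 values of 24 occupy positions 3–4 → each gets rank 4.
The 2 values of 34 occupy positions 5–6 → each gets rank 6.
Gus has value 13 → rank 1.

1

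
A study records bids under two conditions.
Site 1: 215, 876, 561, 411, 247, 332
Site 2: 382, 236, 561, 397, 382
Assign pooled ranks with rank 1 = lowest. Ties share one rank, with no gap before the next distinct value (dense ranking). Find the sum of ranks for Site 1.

Sorted (ascending): 215, 236, 247, 332, 382, 382, 397, 411, 561, 561, 876
The 2 values of 382 share dense rank 5.
The 2 values of 561 share dense rank 8.
Remaining distinct values take the next consecutive integers.
Site 1 values → pooled ranks: 215→1, 876→9, 561→8, 411→7, 247→3, 332→4
Rank sum = 1 + 9 + 8 + 7 + 3 + 4 = 32

32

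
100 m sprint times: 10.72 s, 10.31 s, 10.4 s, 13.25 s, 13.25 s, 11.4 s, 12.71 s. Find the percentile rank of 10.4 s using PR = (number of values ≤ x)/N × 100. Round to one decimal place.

28.6

N = 7.
Strictly below 10.4: 1. Equal to 10.4: 1.
PR = 2/7 × 100 = 28.6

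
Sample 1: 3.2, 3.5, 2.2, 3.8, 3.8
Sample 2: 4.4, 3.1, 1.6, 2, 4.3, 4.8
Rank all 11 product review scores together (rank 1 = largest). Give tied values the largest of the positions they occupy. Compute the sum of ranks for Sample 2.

Sorted (descending): 4.8, 4.4, 4.3, 3.8, 3.8, 3.5, 3.2, 3.1, 2.2, 2, 1.6
The 2 values of 3.8 occupy positions 4–5 → each gets rank 5.
Sample 2 values → pooled ranks: 4.4→2, 3.1→8, 1.6→11, 2→10, 4.3→3, 4.8→1
Rank sum = 2 + 8 + 11 + 10 + 3 + 1 = 35

35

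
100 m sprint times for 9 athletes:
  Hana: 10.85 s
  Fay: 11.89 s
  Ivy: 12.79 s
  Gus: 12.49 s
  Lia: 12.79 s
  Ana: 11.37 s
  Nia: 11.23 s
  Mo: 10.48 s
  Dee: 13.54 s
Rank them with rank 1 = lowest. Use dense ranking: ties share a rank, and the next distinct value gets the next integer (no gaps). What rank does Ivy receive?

7

Sorted (ascending): 10.48, 10.85, 11.23, 11.37, 11.89, 12.49, 12.79, 12.79, 13.54
The 2 values of 12.79 share dense rank 7.
Remaining distinct values take the next consecutive integers.
Ivy has value 12.79 s → rank 7.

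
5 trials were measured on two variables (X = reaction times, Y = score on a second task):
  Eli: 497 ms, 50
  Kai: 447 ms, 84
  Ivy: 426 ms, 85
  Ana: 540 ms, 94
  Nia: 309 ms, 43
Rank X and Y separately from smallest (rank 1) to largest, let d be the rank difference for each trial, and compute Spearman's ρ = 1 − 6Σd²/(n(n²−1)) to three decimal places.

0.600

Ranks of variable 1: 4, 3, 2, 5, 1
Ranks of variable 2: 2, 3, 4, 5, 1
d = r₁ − r₂: 2, 0, -2, 0, 0
d²: 4, 0, 4, 0, 0; Σd² = 8
ρ = 1 − 6·8/(5·24) = 1 − 48/120 = 0.600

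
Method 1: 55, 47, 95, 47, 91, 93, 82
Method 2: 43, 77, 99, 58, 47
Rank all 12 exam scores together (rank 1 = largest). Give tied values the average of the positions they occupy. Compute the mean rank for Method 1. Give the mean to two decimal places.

6.00

Sorted (descending): 99, 95, 93, 91, 82, 77, 58, 55, 47, 47, 47, 43
The 3 values of 47 occupy positions 9–11 → average rank 10.
Method 1 values → pooled ranks: 55→8, 47→10, 95→2, 47→10, 91→4, 93→3, 82→5
Mean rank = (8 + 10 + 2 + 10 + 4 + 3 + 5) / 7 = 6.00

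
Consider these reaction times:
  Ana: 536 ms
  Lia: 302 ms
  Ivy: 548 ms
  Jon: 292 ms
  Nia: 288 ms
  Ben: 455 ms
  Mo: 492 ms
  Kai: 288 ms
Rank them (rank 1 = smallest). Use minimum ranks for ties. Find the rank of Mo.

Sorted (ascending): 288, 288, 292, 302, 455, 492, 536, 548
The 2 values of 288 occupy positions 1–2 → each gets rank 1.
Mo has value 492 ms → rank 6.

6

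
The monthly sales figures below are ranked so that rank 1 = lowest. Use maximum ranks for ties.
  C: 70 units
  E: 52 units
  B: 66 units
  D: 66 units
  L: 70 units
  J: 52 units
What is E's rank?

2

Sorted (ascending): 52, 52, 66, 66, 70, 70
The 2 values of 52 occupy positions 1–2 → each gets rank 2.
The 2 values of 66 occupy positions 3–4 → each gets rank 4.
The 2 values of 70 occupy positions 5–6 → each gets rank 6.
E has value 52 units → rank 2.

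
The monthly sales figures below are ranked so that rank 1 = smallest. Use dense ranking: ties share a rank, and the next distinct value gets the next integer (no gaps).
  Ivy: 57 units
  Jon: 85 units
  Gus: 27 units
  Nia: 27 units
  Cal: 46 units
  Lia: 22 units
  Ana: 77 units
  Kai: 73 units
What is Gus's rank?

2

Sorted (ascending): 22, 27, 27, 46, 57, 73, 77, 85
The 2 values of 27 share dense rank 2.
Remaining distinct values take the next consecutive integers.
Gus has value 27 units → rank 2.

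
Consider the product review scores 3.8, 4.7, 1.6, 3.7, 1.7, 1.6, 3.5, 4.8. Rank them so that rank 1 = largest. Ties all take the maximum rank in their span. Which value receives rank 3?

3.8

Sorted (descending): 4.8, 4.7, 3.8, 3.7, 3.5, 1.7, 1.6, 1.6
The 2 values of 1.6 occupy positions 7–8 → each gets rank 8.
Rank 3 → value 3.8.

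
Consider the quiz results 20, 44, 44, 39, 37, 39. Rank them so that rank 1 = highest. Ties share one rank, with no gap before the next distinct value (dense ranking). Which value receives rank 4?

20

Sorted (descending): 44, 44, 39, 39, 37, 20
The 2 values of 44 share dense rank 1.
The 2 values of 39 share dense rank 2.
Remaining distinct values take the next consecutive integers.
Rank 4 → value 20.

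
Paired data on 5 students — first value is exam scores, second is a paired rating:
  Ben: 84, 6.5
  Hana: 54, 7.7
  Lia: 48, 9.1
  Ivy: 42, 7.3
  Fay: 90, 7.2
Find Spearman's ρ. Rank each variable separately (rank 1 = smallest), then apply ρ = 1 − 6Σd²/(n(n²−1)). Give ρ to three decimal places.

Ranks of variable 1: 4, 3, 2, 1, 5
Ranks of variable 2: 1, 4, 5, 3, 2
d = r₁ − r₂: 3, -1, -3, -2, 3
d²: 9, 1, 9, 4, 9; Σd² = 32
ρ = 1 − 6·32/(5·24) = 1 − 192/120 = -0.600

-0.600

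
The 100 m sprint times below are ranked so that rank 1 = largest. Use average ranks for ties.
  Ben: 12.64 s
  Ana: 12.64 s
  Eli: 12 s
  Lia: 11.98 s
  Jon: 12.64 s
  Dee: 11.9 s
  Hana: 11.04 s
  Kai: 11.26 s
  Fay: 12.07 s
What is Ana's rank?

Sorted (descending): 12.64, 12.64, 12.64, 12.07, 12, 11.98, 11.9, 11.26, 11.04
The 3 values of 12.64 occupy positions 1–3 → average rank 2.
Ana has value 12.64 s → rank 2.

2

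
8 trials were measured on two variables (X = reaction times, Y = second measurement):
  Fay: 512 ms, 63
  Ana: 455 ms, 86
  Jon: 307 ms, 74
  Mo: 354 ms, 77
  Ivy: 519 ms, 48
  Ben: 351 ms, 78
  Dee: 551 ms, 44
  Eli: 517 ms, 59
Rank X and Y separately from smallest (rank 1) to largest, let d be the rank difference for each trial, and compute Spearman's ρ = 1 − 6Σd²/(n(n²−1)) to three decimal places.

Ranks of variable 1: 5, 4, 1, 3, 7, 2, 8, 6
Ranks of variable 2: 4, 8, 5, 6, 2, 7, 1, 3
d = r₁ − r₂: 1, -4, -4, -3, 5, -5, 7, 3
d²: 1, 16, 16, 9, 25, 25, 49, 9; Σd² = 150
ρ = 1 − 6·150/(8·63) = 1 − 900/504 = -0.786

-0.786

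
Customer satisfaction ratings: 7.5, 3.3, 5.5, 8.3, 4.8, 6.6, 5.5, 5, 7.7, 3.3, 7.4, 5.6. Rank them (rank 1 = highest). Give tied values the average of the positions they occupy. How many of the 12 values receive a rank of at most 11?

10

Sorted (descending): 8.3, 7.7, 7.5, 7.4, 6.6, 5.6, 5.5, 5.5, 5, 4.8, 3.3, 3.3
The 2 values of 5.5 occupy positions 7–8 → average rank (7+8)/2 = 7.5.
The 2 values of 3.3 occupy positions 11–12 → average rank (11+12)/2 = 11.5.
Ranks ≤ 11: {1, 2, 3, 4, 5, 6, 7.5, 7.5, 9, 10} → 10 values.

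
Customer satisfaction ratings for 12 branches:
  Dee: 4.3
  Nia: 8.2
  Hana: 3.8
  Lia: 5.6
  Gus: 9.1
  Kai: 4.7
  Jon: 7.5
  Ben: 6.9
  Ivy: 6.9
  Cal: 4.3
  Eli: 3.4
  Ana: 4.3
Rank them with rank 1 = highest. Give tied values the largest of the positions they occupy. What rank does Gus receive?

Sorted (descending): 9.1, 8.2, 7.5, 6.9, 6.9, 5.6, 4.7, 4.3, 4.3, 4.3, 3.8, 3.4
The 2 values of 6.9 occupy positions 4–5 → each gets rank 5.
The 3 values of 4.3 occupy positions 8–10 → each gets rank 10.
Gus has value 9.1 → rank 1.

1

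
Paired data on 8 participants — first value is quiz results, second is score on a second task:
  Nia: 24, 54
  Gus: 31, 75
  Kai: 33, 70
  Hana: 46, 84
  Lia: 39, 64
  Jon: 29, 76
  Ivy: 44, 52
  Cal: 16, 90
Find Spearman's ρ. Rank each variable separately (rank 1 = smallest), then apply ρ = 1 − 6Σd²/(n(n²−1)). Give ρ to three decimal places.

Ranks of variable 1: 2, 4, 5, 8, 6, 3, 7, 1
Ranks of variable 2: 2, 5, 4, 7, 3, 6, 1, 8
d = r₁ − r₂: 0, -1, 1, 1, 3, -3, 6, -7
d²: 0, 1, 1, 1, 9, 9, 36, 49; Σd² = 106
ρ = 1 − 6·106/(8·63) = 1 − 636/504 = -0.262

-0.262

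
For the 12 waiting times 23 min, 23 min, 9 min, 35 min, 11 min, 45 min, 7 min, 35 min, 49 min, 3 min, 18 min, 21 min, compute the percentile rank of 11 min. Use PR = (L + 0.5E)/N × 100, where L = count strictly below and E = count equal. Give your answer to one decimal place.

29.2

N = 12.
Strictly below 11: 3. Equal to 11: 1.
PR = (3 + 0.5·1)/12 × 100 = 29.2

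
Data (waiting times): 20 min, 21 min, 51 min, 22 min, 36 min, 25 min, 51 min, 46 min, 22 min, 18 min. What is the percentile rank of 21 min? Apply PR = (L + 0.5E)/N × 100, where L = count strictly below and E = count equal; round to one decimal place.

25.0

N = 10.
Strictly below 21: 2. Equal to 21: 1.
PR = (2 + 0.5·1)/10 × 100 = 25.0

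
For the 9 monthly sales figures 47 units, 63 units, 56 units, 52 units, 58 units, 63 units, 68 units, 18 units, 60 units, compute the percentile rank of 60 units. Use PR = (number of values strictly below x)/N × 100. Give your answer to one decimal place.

55.6

N = 9.
Strictly below 60: 5. Equal to 60: 1.
PR = 5/9 × 100 = 55.6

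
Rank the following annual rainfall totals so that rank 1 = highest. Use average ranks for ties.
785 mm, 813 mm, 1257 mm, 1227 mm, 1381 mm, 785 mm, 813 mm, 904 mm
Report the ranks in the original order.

7.5, 5.5, 2, 3, 1, 7.5, 5.5, 4

Sorted (descending): 1381, 1257, 1227, 904, 813, 813, 785, 785
The 2 values of 813 occupy positions 5–6 → average rank (5+6)/2 = 5.5.
The 2 values of 785 occupy positions 7–8 → average rank (7+8)/2 = 7.5.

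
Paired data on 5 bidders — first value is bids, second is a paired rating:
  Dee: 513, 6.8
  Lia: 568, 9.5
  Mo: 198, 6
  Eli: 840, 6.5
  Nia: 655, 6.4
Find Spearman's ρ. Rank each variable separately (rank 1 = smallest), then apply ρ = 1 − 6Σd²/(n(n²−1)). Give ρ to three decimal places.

Ranks of variable 1: 2, 3, 1, 5, 4
Ranks of variable 2: 4, 5, 1, 3, 2
d = r₁ − r₂: -2, -2, 0, 2, 2
d²: 4, 4, 0, 4, 4; Σd² = 16
ρ = 1 − 6·16/(5·24) = 1 − 96/120 = 0.200

0.200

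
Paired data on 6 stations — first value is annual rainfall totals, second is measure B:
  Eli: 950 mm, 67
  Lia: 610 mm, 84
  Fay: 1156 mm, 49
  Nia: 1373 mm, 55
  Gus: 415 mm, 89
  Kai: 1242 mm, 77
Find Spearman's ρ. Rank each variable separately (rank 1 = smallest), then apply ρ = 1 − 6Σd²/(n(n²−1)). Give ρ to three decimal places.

Ranks of variable 1: 3, 2, 4, 6, 1, 5
Ranks of variable 2: 3, 5, 1, 2, 6, 4
d = r₁ − r₂: 0, -3, 3, 4, -5, 1
d²: 0, 9, 9, 16, 25, 1; Σd² = 60
ρ = 1 − 6·60/(6·35) = 1 − 360/210 = -0.714

-0.714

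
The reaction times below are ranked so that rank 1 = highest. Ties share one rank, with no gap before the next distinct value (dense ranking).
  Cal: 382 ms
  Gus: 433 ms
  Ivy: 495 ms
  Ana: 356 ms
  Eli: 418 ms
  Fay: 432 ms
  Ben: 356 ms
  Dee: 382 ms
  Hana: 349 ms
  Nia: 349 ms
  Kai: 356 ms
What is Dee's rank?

5

Sorted (descending): 495, 433, 432, 418, 382, 382, 356, 356, 356, 349, 349
The 2 values of 382 share dense rank 5.
The 3 values of 356 share dense rank 6.
The 2 values of 349 share dense rank 7.
Remaining distinct values take the next consecutive integers.
Dee has value 382 ms → rank 5.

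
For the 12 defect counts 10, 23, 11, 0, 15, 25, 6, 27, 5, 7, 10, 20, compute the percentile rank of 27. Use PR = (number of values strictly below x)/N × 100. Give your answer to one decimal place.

91.7

N = 12.
Strictly below 27: 11. Equal to 27: 1.
PR = 11/12 × 100 = 91.7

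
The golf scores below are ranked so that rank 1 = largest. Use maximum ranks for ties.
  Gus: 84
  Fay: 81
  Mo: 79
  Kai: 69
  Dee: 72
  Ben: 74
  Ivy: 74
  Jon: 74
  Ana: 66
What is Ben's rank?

Sorted (descending): 84, 81, 79, 74, 74, 74, 72, 69, 66
The 3 values of 74 occupy positions 4–6 → each gets rank 6.
Ben has value 74 → rank 6.

6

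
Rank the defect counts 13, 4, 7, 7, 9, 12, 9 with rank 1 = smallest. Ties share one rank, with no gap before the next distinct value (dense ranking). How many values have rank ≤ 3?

Sorted (ascending): 4, 7, 7, 9, 9, 12, 13
The 2 values of 7 share dense rank 2.
The 2 values of 9 share dense rank 3.
Remaining distinct values take the next consecutive integers.
Ranks ≤ 3: {1, 2, 2, 3, 3} → 5 values.

5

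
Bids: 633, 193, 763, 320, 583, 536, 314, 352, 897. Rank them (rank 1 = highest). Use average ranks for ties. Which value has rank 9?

Sorted (descending): 897, 763, 633, 583, 536, 352, 320, 314, 193
No ties — each value takes its position as its rank.
Rank 9 → value 193.

193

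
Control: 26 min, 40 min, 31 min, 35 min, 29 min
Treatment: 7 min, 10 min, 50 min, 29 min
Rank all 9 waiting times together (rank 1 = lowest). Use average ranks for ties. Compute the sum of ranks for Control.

Sorted (ascending): 7, 10, 26, 29, 29, 31, 35, 40, 50
The 2 values of 29 occupy positions 4–5 → average rank (4+5)/2 = 4.5.
Control values → pooled ranks: 26→3, 40→8, 31→6, 35→7, 29→4.5
Rank sum = 3 + 8 + 6 + 7 + 4.5 = 28.5

28.5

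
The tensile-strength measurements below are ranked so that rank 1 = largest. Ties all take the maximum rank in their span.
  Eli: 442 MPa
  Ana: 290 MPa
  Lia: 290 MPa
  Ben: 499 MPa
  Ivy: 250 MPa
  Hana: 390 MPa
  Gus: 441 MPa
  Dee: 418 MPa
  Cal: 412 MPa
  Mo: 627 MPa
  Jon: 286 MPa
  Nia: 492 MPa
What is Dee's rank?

Sorted (descending): 627, 499, 492, 442, 441, 418, 412, 390, 290, 290, 286, 250
The 2 values of 290 occupy positions 9–10 → each gets rank 10.
Dee has value 418 MPa → rank 6.

6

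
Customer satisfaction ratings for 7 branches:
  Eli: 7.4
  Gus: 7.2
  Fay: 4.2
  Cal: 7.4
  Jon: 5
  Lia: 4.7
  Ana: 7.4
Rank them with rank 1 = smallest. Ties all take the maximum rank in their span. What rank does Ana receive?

7

Sorted (ascending): 4.2, 4.7, 5, 7.2, 7.4, 7.4, 7.4
The 3 values of 7.4 occupy positions 5–7 → each gets rank 7.
Ana has value 7.4 → rank 7.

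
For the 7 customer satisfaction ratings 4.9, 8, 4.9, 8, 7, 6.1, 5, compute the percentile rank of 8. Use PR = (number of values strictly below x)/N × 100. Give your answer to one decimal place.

71.4

N = 7.
Strictly below 8: 5. Equal to 8: 2.
PR = 5/7 × 100 = 71.4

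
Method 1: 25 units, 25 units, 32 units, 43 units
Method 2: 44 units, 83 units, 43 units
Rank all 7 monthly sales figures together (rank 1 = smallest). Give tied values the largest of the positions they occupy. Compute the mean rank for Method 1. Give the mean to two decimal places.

3.00

Sorted (ascending): 25, 25, 32, 43, 43, 44, 83
The 2 values of 25 occupy positions 1–2 → each gets rank 2.
The 2 values of 43 occupy positions 4–5 → each gets rank 5.
Method 1 values → pooled ranks: 25→2, 25→2, 32→3, 43→5
Mean rank = (2 + 2 + 3 + 5) / 4 = 3.00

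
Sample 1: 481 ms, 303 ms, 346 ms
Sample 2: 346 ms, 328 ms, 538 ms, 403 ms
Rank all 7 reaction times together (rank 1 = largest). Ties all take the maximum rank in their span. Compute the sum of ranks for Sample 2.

Sorted (descending): 538, 481, 403, 346, 346, 328, 303
The 2 values of 346 occupy positions 4–5 → each gets rank 5.
Sample 2 values → pooled ranks: 346→5, 328→6, 538→1, 403→3
Rank sum = 5 + 6 + 1 + 3 = 15

15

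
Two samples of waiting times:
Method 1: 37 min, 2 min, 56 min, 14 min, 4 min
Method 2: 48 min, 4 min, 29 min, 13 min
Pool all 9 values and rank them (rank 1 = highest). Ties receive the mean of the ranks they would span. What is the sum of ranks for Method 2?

19.5

Sorted (descending): 56, 48, 37, 29, 14, 13, 4, 4, 2
The 2 values of 4 occupy positions 7–8 → average rank (7+8)/2 = 7.5.
Method 2 values → pooled ranks: 48→2, 4→7.5, 29→4, 13→6
Rank sum = 2 + 7.5 + 4 + 6 = 19.5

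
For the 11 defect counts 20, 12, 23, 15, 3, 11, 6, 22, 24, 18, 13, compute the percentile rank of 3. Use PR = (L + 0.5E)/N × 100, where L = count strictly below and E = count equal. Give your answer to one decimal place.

4.5

N = 11.
Strictly below 3: 0. Equal to 3: 1.
PR = (0 + 0.5·1)/11 × 100 = 4.5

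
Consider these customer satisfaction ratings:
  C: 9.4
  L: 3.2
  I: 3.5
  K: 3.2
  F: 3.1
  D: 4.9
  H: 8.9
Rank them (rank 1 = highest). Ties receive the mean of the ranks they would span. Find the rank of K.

Sorted (descending): 9.4, 8.9, 4.9, 3.5, 3.2, 3.2, 3.1
The 2 values of 3.2 occupy positions 5–6 → average rank (5+6)/2 = 5.5.
K has value 3.2 → rank 5.5.

5.5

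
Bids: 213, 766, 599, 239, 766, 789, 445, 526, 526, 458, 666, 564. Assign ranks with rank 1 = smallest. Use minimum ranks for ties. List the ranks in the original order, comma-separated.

1, 10, 8, 2, 10, 12, 3, 5, 5, 4, 9, 7

Sorted (ascending): 213, 239, 445, 458, 526, 526, 564, 599, 666, 766, 766, 789
The 2 values of 526 occupy positions 5–6 → each gets rank 5.
The 2 values of 766 occupy positions 10–11 → each gets rank 10.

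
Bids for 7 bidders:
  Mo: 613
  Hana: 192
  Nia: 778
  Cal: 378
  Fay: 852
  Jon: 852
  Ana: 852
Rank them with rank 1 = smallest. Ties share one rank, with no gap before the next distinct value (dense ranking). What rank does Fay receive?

Sorted (ascending): 192, 378, 613, 778, 852, 852, 852
The 3 values of 852 share dense rank 5.
Remaining distinct values take the next consecutive integers.
Fay has value 852 → rank 5.

5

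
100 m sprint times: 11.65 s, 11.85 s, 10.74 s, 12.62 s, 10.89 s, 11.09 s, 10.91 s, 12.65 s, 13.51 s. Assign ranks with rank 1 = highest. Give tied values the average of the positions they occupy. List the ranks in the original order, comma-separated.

Sorted (descending): 13.51, 12.65, 12.62, 11.85, 11.65, 11.09, 10.91, 10.89, 10.74
No ties — each value takes its position as its rank.

5, 4, 9, 3, 8, 6, 7, 2, 1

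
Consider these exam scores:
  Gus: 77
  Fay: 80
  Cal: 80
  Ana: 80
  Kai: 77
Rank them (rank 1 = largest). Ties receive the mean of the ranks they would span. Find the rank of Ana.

2

Sorted (descending): 80, 80, 80, 77, 77
The 3 values of 80 occupy positions 1–3 → average rank 2.
The 2 values of 77 occupy positions 4–5 → average rank (4+5)/2 = 4.5.
Ana has value 80 → rank 2.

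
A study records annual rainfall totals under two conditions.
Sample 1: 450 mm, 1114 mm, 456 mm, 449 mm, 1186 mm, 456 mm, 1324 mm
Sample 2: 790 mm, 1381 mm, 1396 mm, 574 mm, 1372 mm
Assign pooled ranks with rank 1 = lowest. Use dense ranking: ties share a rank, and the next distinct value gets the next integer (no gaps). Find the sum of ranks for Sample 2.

Sorted (ascending): 449, 450, 456, 456, 574, 790, 1114, 1186, 1324, 1372, 1381, 1396
The 2 values of 456 share dense rank 3.
Remaining distinct values take the next consecutive integers.
Sample 2 values → pooled ranks: 790→5, 1381→10, 1396→11, 574→4, 1372→9
Rank sum = 5 + 10 + 11 + 4 + 9 = 39

39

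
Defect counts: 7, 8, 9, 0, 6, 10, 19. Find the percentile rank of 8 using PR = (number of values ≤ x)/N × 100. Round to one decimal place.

57.1

N = 7.
Strictly below 8: 3. Equal to 8: 1.
PR = 4/7 × 100 = 57.1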